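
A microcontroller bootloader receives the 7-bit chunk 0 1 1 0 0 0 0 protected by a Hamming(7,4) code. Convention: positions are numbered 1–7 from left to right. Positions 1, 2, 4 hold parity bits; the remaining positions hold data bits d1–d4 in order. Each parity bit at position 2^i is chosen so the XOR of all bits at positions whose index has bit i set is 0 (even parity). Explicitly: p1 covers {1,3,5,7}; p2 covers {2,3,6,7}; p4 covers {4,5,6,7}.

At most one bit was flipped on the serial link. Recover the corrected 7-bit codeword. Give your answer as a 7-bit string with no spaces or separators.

1110000

s1 (pos 1,3,5,7): 0⊕1⊕0⊕0 = 1
s2 (pos 2,3,6,7): 1⊕1⊕0⊕0 = 0
s4 (pos 4,5,6,7): 0⊕0⊕0⊕0 = 0
Syndrome s4…s1 = 001 → error at position 1.
Flip position 1: 0110000 → 1110000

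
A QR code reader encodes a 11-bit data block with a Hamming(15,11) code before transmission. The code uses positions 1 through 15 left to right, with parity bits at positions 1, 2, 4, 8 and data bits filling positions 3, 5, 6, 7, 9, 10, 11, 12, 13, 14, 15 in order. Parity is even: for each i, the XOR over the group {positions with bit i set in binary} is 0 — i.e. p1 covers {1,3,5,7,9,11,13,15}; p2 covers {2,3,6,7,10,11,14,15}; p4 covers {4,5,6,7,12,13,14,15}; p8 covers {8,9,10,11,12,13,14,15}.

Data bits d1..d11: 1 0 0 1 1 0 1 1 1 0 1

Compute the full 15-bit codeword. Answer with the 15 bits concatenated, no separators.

001000111011101

Place data at non-parity positions: p1 p2 1 p4 0 0 1 p8 1 0 1 1 1 0 1
p1 (pos 1,3,5,7,9,11,13,15): XOR of data positions = 1⊕0⊕1⊕1⊕1⊕1⊕1 = 0
p2 (pos 2,3,6,7,10,11,14,15): XOR of data positions = 1⊕0⊕1⊕0⊕1⊕0⊕1 = 0
p4 (pos 4,5,6,7,12,13,14,15): XOR of data positions = 0⊕0⊕1⊕1⊕1⊕0⊕1 = 0
p8 (pos 8,9,10,11,12,13,14,15): XOR of data positions = 1⊕0⊕1⊕1⊕1⊕0⊕1 = 1
Codeword: 001000111011101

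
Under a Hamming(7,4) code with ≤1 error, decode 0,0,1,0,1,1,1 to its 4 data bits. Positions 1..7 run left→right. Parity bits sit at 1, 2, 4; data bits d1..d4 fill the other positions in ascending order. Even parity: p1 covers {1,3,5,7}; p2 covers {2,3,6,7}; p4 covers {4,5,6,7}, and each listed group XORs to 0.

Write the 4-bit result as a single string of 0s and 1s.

1110

s1 (pos 1,3,5,7): 0⊕1⊕1⊕1 = 1
s2 (pos 2,3,6,7): 0⊕1⊕1⊕1 = 1
s4 (pos 4,5,6,7): 0⊕1⊕1⊕1 = 1
Syndrome s4…s1 = 111 → error at position 7.
Flip position 7: 0010111 → 0010110
Read data bits from positions 3,5,6,7: 1110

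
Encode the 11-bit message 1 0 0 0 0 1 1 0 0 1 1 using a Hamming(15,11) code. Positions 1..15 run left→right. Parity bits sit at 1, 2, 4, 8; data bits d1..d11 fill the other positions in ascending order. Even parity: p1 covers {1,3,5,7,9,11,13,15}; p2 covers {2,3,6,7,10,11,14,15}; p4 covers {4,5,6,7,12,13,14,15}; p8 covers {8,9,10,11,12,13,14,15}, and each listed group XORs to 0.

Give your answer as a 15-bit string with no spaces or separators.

111000000110011

Place data at non-parity positions: p1 p2 1 p4 0 0 0 p8 0 1 1 0 0 1 1
p1 (pos 1,3,5,7,9,11,13,15): XOR of data positions = 1⊕0⊕0⊕0⊕1⊕0⊕1 = 1
p2 (pos 2,3,6,7,10,11,14,15): XOR of data positions = 1⊕0⊕0⊕1⊕1⊕1⊕1 = 1
p4 (pos 4,5,6,7,12,13,14,15): XOR of data positions = 0⊕0⊕0⊕0⊕0⊕1⊕1 = 0
p8 (pos 8,9,10,11,12,13,14,15): XOR of data positions = 0⊕1⊕1⊕0⊕0⊕1⊕1 = 0
Codeword: 111000000110011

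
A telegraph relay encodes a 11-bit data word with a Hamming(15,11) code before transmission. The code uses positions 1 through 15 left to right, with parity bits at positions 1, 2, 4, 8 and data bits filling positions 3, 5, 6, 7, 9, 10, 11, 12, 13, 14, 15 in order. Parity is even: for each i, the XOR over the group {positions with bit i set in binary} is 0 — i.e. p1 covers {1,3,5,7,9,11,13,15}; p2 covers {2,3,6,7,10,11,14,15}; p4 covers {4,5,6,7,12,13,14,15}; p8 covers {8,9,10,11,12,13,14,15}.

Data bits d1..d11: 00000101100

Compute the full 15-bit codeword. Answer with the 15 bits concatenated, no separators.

110000010101100

Place data at non-parity positions: p1 p2 0 p4 0 0 0 p8 0 1 0 1 1 0 0
p1 (pos 1,3,5,7,9,11,13,15): XOR of data positions = 0⊕0⊕0⊕0⊕0⊕1⊕0 = 1
p2 (pos 2,3,6,7,10,11,14,15): XOR of data positions = 0⊕0⊕0⊕1⊕0⊕0⊕0 = 1
p4 (pos 4,5,6,7,12,13,14,15): XOR of data positions = 0⊕0⊕0⊕1⊕1⊕0⊕0 = 0
p8 (pos 8,9,10,11,12,13,14,15): XOR of data positions = 0⊕1⊕0⊕1⊕1⊕0⊕0 = 1
Codeword: 110000010101100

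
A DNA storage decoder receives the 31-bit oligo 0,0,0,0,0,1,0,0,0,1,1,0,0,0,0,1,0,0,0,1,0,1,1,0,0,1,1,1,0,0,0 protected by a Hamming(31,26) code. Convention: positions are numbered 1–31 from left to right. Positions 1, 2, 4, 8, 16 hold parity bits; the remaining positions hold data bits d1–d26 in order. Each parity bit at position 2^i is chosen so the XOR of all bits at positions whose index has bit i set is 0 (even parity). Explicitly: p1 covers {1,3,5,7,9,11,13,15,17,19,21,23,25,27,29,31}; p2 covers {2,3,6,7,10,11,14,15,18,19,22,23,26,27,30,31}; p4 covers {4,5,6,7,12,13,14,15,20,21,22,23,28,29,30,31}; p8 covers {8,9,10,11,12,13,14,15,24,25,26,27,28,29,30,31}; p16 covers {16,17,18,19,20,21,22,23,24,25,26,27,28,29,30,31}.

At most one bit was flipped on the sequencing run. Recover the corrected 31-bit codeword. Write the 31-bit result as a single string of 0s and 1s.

0000010001100001000101100111001

s1 (pos 1,3,5,7,9,11,13,15,17,19,21,23,25,27,29,31): 0⊕0⊕0⊕0⊕0⊕1⊕0⊕0⊕0⊕0⊕0⊕1⊕0⊕1⊕0⊕0 = 1
s2 (pos 2,3,6,7,10,11,14,15,18,19,22,23,26,27,30,31): 0⊕0⊕1⊕0⊕1⊕1⊕0⊕0⊕0⊕0⊕1⊕1⊕1⊕1⊕0⊕0 = 1
s4 (pos 4,5,6,7,12,13,14,15,20,21,22,23,28,29,30,31): 0⊕0⊕1⊕0⊕0⊕0⊕0⊕0⊕1⊕0⊕1⊕1⊕1⊕0⊕0⊕0 = 1
s8 (pos 8,9,10,11,12,13,14,15,24,25,26,27,28,29,30,31): 0⊕0⊕1⊕1⊕0⊕0⊕0⊕0⊕0⊕0⊕1⊕1⊕1⊕0⊕0⊕0 = 1
s16 (pos 16,17,18,19,20,21,22,23,24,25,26,27,28,29,30,31): 1⊕0⊕0⊕0⊕1⊕0⊕1⊕1⊕0⊕0⊕1⊕1⊕1⊕0⊕0⊕0 = 1
Syndrome s16…s1 = 11111 → error at position 31.
Flip position 31: 0000010001100001000101100111000 → 0000010001100001000101100111001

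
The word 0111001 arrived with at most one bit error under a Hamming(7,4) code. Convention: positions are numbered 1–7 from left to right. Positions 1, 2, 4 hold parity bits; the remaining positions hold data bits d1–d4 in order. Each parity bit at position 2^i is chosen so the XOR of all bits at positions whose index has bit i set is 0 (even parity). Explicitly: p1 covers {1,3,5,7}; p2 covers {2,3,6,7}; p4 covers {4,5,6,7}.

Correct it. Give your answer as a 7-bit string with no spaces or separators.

s1 (pos 1,3,5,7): 0⊕1⊕0⊕1 = 0
s2 (pos 2,3,6,7): 1⊕1⊕0⊕1 = 1
s4 (pos 4,5,6,7): 1⊕0⊕0⊕1 = 0
Syndrome s4…s1 = 010 → error at position 2.
Flip position 2: 0111001 → 0011001

0011001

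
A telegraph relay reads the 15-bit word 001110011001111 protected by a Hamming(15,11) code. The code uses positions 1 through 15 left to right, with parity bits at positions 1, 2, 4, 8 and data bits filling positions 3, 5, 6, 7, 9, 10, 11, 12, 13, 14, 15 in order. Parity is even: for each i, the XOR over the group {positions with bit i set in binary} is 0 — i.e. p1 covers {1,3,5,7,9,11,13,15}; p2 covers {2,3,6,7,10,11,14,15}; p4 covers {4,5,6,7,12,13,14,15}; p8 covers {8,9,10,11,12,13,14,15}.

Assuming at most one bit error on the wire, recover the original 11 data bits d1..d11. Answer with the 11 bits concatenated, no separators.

s1 (pos 1,3,5,7,9,11,13,15): 0⊕1⊕1⊕0⊕1⊕0⊕1⊕1 = 1
s2 (pos 2,3,6,7,10,11,14,15): 0⊕1⊕0⊕0⊕0⊕0⊕1⊕1 = 1
s4 (pos 4,5,6,7,12,13,14,15): 1⊕1⊕0⊕0⊕1⊕1⊕1⊕1 = 0
s8 (pos 8,9,10,11,12,13,14,15): 1⊕1⊕0⊕0⊕1⊕1⊕1⊕1 = 0
Syndrome s8…s1 = 0011 → error at position 3.
Flip position 3: 001110011001111 → 000110011001111
Read data bits from positions 3,5,6,7,9,10,11,12,13,14,15: 01001001111

01001001111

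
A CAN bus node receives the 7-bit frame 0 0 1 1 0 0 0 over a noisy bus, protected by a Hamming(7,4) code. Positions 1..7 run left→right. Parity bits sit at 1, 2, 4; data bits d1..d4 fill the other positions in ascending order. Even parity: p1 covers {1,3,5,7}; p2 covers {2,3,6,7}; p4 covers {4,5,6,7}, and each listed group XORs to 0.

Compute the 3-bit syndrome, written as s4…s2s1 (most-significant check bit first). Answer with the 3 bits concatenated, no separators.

s1 (pos 1,3,5,7): 0⊕1⊕0⊕0 = 1
s2 (pos 2,3,6,7): 0⊕1⊕0⊕0 = 1
s4 (pos 4,5,6,7): 1⊕0⊕0⊕0 = 1
Syndrome s4…s1 = 111 → error at position 7.

111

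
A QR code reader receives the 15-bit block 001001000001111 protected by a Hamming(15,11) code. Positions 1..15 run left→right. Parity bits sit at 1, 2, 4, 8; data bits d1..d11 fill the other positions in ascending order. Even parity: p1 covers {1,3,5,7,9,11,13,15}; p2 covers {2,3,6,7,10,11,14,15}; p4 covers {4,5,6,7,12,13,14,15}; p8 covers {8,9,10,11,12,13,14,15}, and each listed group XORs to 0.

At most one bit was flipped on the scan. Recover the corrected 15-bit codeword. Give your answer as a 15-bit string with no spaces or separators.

001011000001111

s1 (pos 1,3,5,7,9,11,13,15): 0⊕1⊕0⊕0⊕0⊕0⊕1⊕1 = 1
s2 (pos 2,3,6,7,10,11,14,15): 0⊕1⊕1⊕0⊕0⊕0⊕1⊕1 = 0
s4 (pos 4,5,6,7,12,13,14,15): 0⊕0⊕1⊕0⊕1⊕1⊕1⊕1 = 1
s8 (pos 8,9,10,11,12,13,14,15): 0⊕0⊕0⊕0⊕1⊕1⊕1⊕1 = 0
Syndrome s8…s1 = 0101 → error at position 5.
Flip position 5: 001001000001111 → 001011000001111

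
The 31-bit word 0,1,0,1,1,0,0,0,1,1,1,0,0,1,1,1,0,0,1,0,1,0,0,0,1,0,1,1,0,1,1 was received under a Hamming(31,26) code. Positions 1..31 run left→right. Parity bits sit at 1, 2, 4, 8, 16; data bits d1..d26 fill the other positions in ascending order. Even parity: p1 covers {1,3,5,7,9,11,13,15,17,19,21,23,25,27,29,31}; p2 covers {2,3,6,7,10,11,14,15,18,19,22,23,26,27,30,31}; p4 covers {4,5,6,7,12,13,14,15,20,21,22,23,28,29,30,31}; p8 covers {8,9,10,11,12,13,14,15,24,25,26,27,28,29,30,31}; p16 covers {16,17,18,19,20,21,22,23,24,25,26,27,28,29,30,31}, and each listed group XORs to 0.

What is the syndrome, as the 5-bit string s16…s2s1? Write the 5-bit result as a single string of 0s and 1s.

00011

s1 (pos 1,3,5,7,9,11,13,15,17,19,21,23,25,27,29,31): 0⊕0⊕1⊕0⊕1⊕1⊕0⊕1⊕0⊕1⊕1⊕0⊕1⊕1⊕0⊕1 = 1
s2 (pos 2,3,6,7,10,11,14,15,18,19,22,23,26,27,30,31): 1⊕0⊕0⊕0⊕1⊕1⊕1⊕1⊕0⊕1⊕0⊕0⊕0⊕1⊕1⊕1 = 1
s4 (pos 4,5,6,7,12,13,14,15,20,21,22,23,28,29,30,31): 1⊕1⊕0⊕0⊕0⊕0⊕1⊕1⊕0⊕1⊕0⊕0⊕1⊕0⊕1⊕1 = 0
s8 (pos 8,9,10,11,12,13,14,15,24,25,26,27,28,29,30,31): 0⊕1⊕1⊕1⊕0⊕0⊕1⊕1⊕0⊕1⊕0⊕1⊕1⊕0⊕1⊕1 = 0
s16 (pos 16,17,18,19,20,21,22,23,24,25,26,27,28,29,30,31): 1⊕0⊕0⊕1⊕0⊕1⊕0⊕0⊕0⊕1⊕0⊕1⊕1⊕0⊕1⊕1 = 0
Syndrome s16…s1 = 00011 → error at position 3.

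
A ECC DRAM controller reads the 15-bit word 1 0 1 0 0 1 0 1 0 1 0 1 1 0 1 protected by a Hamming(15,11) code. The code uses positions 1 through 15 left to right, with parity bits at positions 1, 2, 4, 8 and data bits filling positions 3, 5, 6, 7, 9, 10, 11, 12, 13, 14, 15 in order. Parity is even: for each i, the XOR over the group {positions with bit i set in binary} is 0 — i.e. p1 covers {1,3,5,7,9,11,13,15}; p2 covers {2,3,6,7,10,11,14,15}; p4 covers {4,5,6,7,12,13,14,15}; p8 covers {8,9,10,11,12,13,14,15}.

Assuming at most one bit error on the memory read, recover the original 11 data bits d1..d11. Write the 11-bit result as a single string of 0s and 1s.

10100101101

s1 (pos 1,3,5,7,9,11,13,15): 1⊕1⊕0⊕0⊕0⊕0⊕1⊕1 = 0
s2 (pos 2,3,6,7,10,11,14,15): 0⊕1⊕1⊕0⊕1⊕0⊕0⊕1 = 0
s4 (pos 4,5,6,7,12,13,14,15): 0⊕0⊕1⊕0⊕1⊕1⊕0⊕1 = 0
s8 (pos 8,9,10,11,12,13,14,15): 1⊕0⊕1⊕0⊕1⊕1⊕0⊕1 = 1
Syndrome s8…s1 = 1000 → error at position 8.
Flip position 8: 101001010101101 → 101001000101101
Read data bits from positions 3,5,6,7,9,10,11,12,13,14,15: 10100101101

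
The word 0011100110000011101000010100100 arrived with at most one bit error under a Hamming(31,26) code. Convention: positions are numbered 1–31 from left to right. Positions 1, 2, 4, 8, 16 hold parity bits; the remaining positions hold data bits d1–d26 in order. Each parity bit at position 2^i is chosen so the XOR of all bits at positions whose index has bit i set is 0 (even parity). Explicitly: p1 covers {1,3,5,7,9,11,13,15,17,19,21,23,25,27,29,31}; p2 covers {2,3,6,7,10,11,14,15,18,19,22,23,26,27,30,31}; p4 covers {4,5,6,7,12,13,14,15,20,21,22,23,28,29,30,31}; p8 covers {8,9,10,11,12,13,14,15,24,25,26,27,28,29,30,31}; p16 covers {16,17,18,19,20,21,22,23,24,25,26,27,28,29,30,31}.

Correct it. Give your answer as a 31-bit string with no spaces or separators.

s1 (pos 1,3,5,7,9,11,13,15,17,19,21,23,25,27,29,31): 0⊕1⊕1⊕0⊕1⊕0⊕0⊕1⊕1⊕1⊕0⊕0⊕0⊕0⊕1⊕0 = 1
s2 (pos 2,3,6,7,10,11,14,15,18,19,22,23,26,27,30,31): 0⊕1⊕0⊕0⊕0⊕0⊕0⊕1⊕0⊕1⊕0⊕0⊕1⊕0⊕0⊕0 = 0
s4 (pos 4,5,6,7,12,13,14,15,20,21,22,23,28,29,30,31): 1⊕1⊕0⊕0⊕0⊕0⊕0⊕1⊕0⊕0⊕0⊕0⊕0⊕1⊕0⊕0 = 0
s8 (pos 8,9,10,11,12,13,14,15,24,25,26,27,28,29,30,31): 1⊕1⊕0⊕0⊕0⊕0⊕0⊕1⊕1⊕0⊕1⊕0⊕0⊕1⊕0⊕0 = 0
s16 (pos 16,17,18,19,20,21,22,23,24,25,26,27,28,29,30,31): 1⊕1⊕0⊕1⊕0⊕0⊕0⊕0⊕1⊕0⊕1⊕0⊕0⊕1⊕0⊕0 = 0
Syndrome s16…s1 = 00001 → error at position 1.
Flip position 1: 0011100110000011101000010100100 → 1011100110000011101000010100100

1011100110000011101000010100100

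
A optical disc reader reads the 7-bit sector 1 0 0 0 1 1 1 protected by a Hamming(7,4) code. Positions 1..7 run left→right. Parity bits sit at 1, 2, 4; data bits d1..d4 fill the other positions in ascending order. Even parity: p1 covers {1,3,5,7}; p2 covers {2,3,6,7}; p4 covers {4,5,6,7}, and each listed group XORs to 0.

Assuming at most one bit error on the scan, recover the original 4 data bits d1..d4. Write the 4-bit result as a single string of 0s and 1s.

s1 (pos 1,3,5,7): 1⊕0⊕1⊕1 = 1
s2 (pos 2,3,6,7): 0⊕0⊕1⊕1 = 0
s4 (pos 4,5,6,7): 0⊕1⊕1⊕1 = 1
Syndrome s4…s1 = 101 → error at position 5.
Flip position 5: 1000111 → 1000011
Read data bits from positions 3,5,6,7: 0011

0011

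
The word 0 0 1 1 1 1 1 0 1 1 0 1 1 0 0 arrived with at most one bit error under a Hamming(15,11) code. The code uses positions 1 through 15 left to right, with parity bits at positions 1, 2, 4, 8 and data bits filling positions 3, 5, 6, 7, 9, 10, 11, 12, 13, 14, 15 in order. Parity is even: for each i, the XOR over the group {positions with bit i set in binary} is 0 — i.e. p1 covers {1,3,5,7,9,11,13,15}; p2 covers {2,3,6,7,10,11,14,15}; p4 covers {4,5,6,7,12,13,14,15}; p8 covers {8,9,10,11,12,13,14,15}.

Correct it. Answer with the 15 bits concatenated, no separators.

101111101101100

s1 (pos 1,3,5,7,9,11,13,15): 0⊕1⊕1⊕1⊕1⊕0⊕1⊕0 = 1
s2 (pos 2,3,6,7,10,11,14,15): 0⊕1⊕1⊕1⊕1⊕0⊕0⊕0 = 0
s4 (pos 4,5,6,7,12,13,14,15): 1⊕1⊕1⊕1⊕1⊕1⊕0⊕0 = 0
s8 (pos 8,9,10,11,12,13,14,15): 0⊕1⊕1⊕0⊕1⊕1⊕0⊕0 = 0
Syndrome s8…s1 = 0001 → error at position 1.
Flip position 1: 001111101101100 → 101111101101100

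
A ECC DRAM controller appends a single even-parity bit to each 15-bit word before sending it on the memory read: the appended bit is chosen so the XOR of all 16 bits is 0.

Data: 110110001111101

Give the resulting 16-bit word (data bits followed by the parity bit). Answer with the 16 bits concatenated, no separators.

1101100011111010

XOR of the 15 data bits: 1⊕1⊕0⊕1⊕1⊕0⊕0⊕0⊕1⊕1⊕1⊕1⊕1⊕0⊕1 = 0
Parity bit = 0 (so all 16 bits XOR to 0).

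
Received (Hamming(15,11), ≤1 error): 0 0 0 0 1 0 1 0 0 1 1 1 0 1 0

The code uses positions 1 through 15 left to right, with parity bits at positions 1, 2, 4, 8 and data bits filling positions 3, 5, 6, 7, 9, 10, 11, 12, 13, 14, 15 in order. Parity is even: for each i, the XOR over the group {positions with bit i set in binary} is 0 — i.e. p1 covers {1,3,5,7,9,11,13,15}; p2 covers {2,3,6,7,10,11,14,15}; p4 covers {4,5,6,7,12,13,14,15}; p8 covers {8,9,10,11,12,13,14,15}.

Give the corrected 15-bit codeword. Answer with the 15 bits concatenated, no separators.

s1 (pos 1,3,5,7,9,11,13,15): 0⊕0⊕1⊕1⊕0⊕1⊕0⊕0 = 1
s2 (pos 2,3,6,7,10,11,14,15): 0⊕0⊕0⊕1⊕1⊕1⊕1⊕0 = 0
s4 (pos 4,5,6,7,12,13,14,15): 0⊕1⊕0⊕1⊕1⊕0⊕1⊕0 = 0
s8 (pos 8,9,10,11,12,13,14,15): 0⊕0⊕1⊕1⊕1⊕0⊕1⊕0 = 0
Syndrome s8…s1 = 0001 → error at position 1.
Flip position 1: 000010100111010 → 100010100111010

100010100111010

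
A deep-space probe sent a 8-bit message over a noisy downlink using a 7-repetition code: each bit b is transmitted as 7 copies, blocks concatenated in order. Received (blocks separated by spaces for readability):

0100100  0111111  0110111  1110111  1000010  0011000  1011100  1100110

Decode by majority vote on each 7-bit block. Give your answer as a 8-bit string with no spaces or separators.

01110011

Block 1 (0100100): 2 ones → 0
Block 2 (0111111): 6 ones → 1
Block 3 (0110111): 5 ones → 1
Block 4 (1110111): 6 ones → 1
Block 5 (1000010): 2 ones → 0
Block 6 (0011000): 2 ones → 0
Block 7 (1011100): 4 ones → 1
Block 8 (1100110): 4 ones → 1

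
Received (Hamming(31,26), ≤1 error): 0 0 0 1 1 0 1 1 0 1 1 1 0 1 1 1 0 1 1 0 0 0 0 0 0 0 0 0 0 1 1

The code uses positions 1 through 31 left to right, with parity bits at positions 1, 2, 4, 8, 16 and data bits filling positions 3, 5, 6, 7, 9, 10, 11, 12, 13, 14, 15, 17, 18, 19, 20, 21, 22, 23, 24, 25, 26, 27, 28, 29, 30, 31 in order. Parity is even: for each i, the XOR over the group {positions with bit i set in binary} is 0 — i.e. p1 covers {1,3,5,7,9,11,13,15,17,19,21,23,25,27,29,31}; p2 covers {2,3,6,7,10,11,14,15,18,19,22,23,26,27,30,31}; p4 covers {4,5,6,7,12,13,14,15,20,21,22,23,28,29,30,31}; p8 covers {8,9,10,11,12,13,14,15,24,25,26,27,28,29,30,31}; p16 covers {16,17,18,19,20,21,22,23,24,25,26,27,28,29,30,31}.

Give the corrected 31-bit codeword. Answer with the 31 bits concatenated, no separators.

0001101101110111001000000000011

s1 (pos 1,3,5,7,9,11,13,15,17,19,21,23,25,27,29,31): 0⊕0⊕1⊕1⊕0⊕1⊕0⊕1⊕0⊕1⊕0⊕0⊕0⊕0⊕0⊕1 = 0
s2 (pos 2,3,6,7,10,11,14,15,18,19,22,23,26,27,30,31): 0⊕0⊕0⊕1⊕1⊕1⊕1⊕1⊕1⊕1⊕0⊕0⊕0⊕0⊕1⊕1 = 1
s4 (pos 4,5,6,7,12,13,14,15,20,21,22,23,28,29,30,31): 1⊕1⊕0⊕1⊕1⊕0⊕1⊕1⊕0⊕0⊕0⊕0⊕0⊕0⊕1⊕1 = 0
s8 (pos 8,9,10,11,12,13,14,15,24,25,26,27,28,29,30,31): 1⊕0⊕1⊕1⊕1⊕0⊕1⊕1⊕0⊕0⊕0⊕0⊕0⊕0⊕1⊕1 = 0
s16 (pos 16,17,18,19,20,21,22,23,24,25,26,27,28,29,30,31): 1⊕0⊕1⊕1⊕0⊕0⊕0⊕0⊕0⊕0⊕0⊕0⊕0⊕0⊕1⊕1 = 1
Syndrome s16…s1 = 10010 → error at position 18.
Flip position 18: 0001101101110111011000000000011 → 0001101101110111001000000000011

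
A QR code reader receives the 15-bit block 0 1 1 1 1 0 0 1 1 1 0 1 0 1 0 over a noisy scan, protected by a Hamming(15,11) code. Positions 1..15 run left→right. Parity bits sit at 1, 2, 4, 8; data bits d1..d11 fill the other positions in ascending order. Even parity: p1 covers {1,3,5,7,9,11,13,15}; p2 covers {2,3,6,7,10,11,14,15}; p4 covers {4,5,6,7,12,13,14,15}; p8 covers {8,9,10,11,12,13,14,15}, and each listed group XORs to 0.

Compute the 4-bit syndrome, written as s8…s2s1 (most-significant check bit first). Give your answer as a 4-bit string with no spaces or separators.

s1 (pos 1,3,5,7,9,11,13,15): 0⊕1⊕1⊕0⊕1⊕0⊕0⊕0 = 1
s2 (pos 2,3,6,7,10,11,14,15): 1⊕1⊕0⊕0⊕1⊕0⊕1⊕0 = 0
s4 (pos 4,5,6,7,12,13,14,15): 1⊕1⊕0⊕0⊕1⊕0⊕1⊕0 = 0
s8 (pos 8,9,10,11,12,13,14,15): 1⊕1⊕1⊕0⊕1⊕0⊕1⊕0 = 1
Syndrome s8…s1 = 1001 → error at position 9.

1001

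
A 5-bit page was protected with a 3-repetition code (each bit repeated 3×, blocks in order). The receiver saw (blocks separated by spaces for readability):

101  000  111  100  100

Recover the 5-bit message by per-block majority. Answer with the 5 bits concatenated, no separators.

Block 1 (101): 2 ones → 1
Block 2 (000): 0 ones → 0
Block 3 (111): 3 ones → 1
Block 4 (100): 1 one → 0
Block 5 (100): 1 one → 0

10100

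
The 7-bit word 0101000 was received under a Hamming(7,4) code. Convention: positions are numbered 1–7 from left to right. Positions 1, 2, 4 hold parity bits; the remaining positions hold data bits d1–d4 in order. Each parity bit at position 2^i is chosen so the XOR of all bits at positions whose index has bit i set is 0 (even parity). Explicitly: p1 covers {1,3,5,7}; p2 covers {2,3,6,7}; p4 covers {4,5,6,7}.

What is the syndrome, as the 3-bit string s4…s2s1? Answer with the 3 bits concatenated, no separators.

110

s1 (pos 1,3,5,7): 0⊕0⊕0⊕0 = 0
s2 (pos 2,3,6,7): 1⊕0⊕0⊕0 = 1
s4 (pos 4,5,6,7): 1⊕0⊕0⊕0 = 1
Syndrome s4…s1 = 110 → error at position 6.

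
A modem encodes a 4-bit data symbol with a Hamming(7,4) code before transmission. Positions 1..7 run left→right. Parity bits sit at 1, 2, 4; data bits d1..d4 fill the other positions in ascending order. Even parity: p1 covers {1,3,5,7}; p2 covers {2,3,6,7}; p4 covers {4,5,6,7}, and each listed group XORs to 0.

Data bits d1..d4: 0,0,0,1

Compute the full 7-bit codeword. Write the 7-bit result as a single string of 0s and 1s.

Place data at non-parity positions: p1 p2 0 p4 0 0 1
p1 (pos 1,3,5,7): XOR of data positions = 0⊕0⊕1 = 1
p2 (pos 2,3,6,7): XOR of data positions = 0⊕0⊕1 = 1
p4 (pos 4,5,6,7): XOR of data positions = 0⊕0⊕1 = 1
Codeword: 1101001

1101001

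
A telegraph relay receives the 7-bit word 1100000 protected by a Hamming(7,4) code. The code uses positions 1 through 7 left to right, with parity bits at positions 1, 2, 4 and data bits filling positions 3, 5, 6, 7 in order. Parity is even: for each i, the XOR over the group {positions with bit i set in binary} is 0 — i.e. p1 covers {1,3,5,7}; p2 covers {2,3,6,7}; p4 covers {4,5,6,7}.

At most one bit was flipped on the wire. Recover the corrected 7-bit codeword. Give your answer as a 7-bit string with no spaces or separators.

1110000

s1 (pos 1,3,5,7): 1⊕0⊕0⊕0 = 1
s2 (pos 2,3,6,7): 1⊕0⊕0⊕0 = 1
s4 (pos 4,5,6,7): 0⊕0⊕0⊕0 = 0
Syndrome s4…s1 = 011 → error at position 3.
Flip position 3: 1100000 → 1110000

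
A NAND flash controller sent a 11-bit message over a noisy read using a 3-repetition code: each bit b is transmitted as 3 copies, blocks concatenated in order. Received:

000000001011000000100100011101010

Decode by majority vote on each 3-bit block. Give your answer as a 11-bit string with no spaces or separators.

Block 1 (000): 0 ones → 0
Block 2 (000): 0 ones → 0
Block 3 (001): 1 one → 0
Block 4 (011): 2 ones → 1
Block 5 (000): 0 ones → 0
Block 6 (000): 0 ones → 0
Block 7 (100): 1 one → 0
Block 8 (100): 1 one → 0
Block 9 (011): 2 ones → 1
Block 10 (101): 2 ones → 1
Block 11 (010): 1 one → 0

00010000110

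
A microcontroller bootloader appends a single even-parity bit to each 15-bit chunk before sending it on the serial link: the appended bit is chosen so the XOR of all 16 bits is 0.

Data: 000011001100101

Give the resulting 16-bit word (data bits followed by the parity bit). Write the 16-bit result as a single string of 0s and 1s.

0000110011001010

XOR of the 15 data bits: 0⊕0⊕0⊕0⊕1⊕1⊕0⊕0⊕1⊕1⊕0⊕0⊕1⊕0⊕1 = 0
Parity bit = 0 (so all 16 bits XOR to 0).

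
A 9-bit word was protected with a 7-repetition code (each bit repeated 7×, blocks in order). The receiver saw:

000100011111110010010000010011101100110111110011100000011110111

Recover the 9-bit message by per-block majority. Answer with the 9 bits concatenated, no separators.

010011101

Block 1 (0001000): 1 one → 0
Block 2 (1111111): 7 ones → 1
Block 3 (0010010): 2 ones → 0
Block 4 (0000100): 1 one → 0
Block 5 (1110110): 5 ones → 1
Block 6 (0110111): 5 ones → 1
Block 7 (1100111): 5 ones → 1
Block 8 (0000001): 1 one → 0
Block 9 (1110111): 6 ones → 1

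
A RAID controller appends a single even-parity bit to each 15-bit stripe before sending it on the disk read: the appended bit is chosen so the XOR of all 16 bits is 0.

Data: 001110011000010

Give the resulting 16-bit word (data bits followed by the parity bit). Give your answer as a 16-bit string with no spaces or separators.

0011100110000100

XOR of the 15 data bits: 0⊕0⊕1⊕1⊕1⊕0⊕0⊕1⊕1⊕0⊕0⊕0⊕0⊕1⊕0 = 0
Parity bit = 0 (so all 16 bits XOR to 0).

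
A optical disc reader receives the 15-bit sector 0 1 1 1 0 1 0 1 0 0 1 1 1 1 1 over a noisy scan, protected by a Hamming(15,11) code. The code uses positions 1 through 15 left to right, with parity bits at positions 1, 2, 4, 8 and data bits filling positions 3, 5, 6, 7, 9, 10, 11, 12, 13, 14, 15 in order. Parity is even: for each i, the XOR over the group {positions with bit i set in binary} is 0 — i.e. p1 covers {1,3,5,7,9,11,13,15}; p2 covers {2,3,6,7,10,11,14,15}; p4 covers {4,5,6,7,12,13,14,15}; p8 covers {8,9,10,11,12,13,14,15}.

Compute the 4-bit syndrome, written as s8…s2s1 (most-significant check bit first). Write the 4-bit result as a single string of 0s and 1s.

s1 (pos 1,3,5,7,9,11,13,15): 0⊕1⊕0⊕0⊕0⊕1⊕1⊕1 = 0
s2 (pos 2,3,6,7,10,11,14,15): 1⊕1⊕1⊕0⊕0⊕1⊕1⊕1 = 0
s4 (pos 4,5,6,7,12,13,14,15): 1⊕0⊕1⊕0⊕1⊕1⊕1⊕1 = 0
s8 (pos 8,9,10,11,12,13,14,15): 1⊕0⊕0⊕1⊕1⊕1⊕1⊕1 = 0
Syndrome s8…s1 = 0000 → no error.

0000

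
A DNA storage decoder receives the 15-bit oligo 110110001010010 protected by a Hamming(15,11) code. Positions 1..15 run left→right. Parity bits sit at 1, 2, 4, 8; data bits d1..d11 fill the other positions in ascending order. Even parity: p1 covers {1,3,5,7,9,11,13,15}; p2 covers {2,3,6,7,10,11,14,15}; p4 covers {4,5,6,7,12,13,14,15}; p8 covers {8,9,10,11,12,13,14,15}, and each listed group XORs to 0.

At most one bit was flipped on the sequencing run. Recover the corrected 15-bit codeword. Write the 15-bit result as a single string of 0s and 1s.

110110001010000

s1 (pos 1,3,5,7,9,11,13,15): 1⊕0⊕1⊕0⊕1⊕1⊕0⊕0 = 0
s2 (pos 2,3,6,7,10,11,14,15): 1⊕0⊕0⊕0⊕0⊕1⊕1⊕0 = 1
s4 (pos 4,5,6,7,12,13,14,15): 1⊕1⊕0⊕0⊕0⊕0⊕1⊕0 = 1
s8 (pos 8,9,10,11,12,13,14,15): 0⊕1⊕0⊕1⊕0⊕0⊕1⊕0 = 1
Syndrome s8…s1 = 1110 → error at position 14.
Flip position 14: 110110001010010 → 110110001010000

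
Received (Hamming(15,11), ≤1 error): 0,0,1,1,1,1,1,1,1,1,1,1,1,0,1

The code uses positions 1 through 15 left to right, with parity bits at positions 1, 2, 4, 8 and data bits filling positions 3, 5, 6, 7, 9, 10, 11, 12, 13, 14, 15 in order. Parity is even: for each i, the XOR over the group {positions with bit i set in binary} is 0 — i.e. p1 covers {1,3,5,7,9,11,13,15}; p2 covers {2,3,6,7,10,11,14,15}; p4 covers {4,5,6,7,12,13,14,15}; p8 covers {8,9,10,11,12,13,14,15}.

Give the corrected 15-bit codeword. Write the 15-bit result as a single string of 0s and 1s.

001111111111001

s1 (pos 1,3,5,7,9,11,13,15): 0⊕1⊕1⊕1⊕1⊕1⊕1⊕1 = 1
s2 (pos 2,3,6,7,10,11,14,15): 0⊕1⊕1⊕1⊕1⊕1⊕0⊕1 = 0
s4 (pos 4,5,6,7,12,13,14,15): 1⊕1⊕1⊕1⊕1⊕1⊕0⊕1 = 1
s8 (pos 8,9,10,11,12,13,14,15): 1⊕1⊕1⊕1⊕1⊕1⊕0⊕1 = 1
Syndrome s8…s1 = 1101 → error at position 13.
Flip position 13: 001111111111101 → 001111111111001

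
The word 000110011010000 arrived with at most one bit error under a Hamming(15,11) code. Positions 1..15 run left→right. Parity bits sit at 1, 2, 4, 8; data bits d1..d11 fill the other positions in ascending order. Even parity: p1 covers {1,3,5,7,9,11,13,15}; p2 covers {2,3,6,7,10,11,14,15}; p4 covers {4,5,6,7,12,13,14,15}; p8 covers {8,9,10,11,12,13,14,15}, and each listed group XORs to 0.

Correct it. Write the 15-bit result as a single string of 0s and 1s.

000110011000000

s1 (pos 1,3,5,7,9,11,13,15): 0⊕0⊕1⊕0⊕1⊕1⊕0⊕0 = 1
s2 (pos 2,3,6,7,10,11,14,15): 0⊕0⊕0⊕0⊕0⊕1⊕0⊕0 = 1
s4 (pos 4,5,6,7,12,13,14,15): 1⊕1⊕0⊕0⊕0⊕0⊕0⊕0 = 0
s8 (pos 8,9,10,11,12,13,14,15): 1⊕1⊕0⊕1⊕0⊕0⊕0⊕0 = 1
Syndrome s8…s1 = 1011 → error at position 11.
Flip position 11: 000110011010000 → 000110011000000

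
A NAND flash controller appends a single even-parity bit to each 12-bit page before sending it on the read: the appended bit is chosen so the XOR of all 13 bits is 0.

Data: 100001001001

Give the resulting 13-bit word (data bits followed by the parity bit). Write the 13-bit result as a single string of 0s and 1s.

XOR of the 12 data bits: 1⊕0⊕0⊕0⊕0⊕1⊕0⊕0⊕1⊕0⊕0⊕1 = 0
Parity bit = 0 (so all 13 bits XOR to 0).

1000010010010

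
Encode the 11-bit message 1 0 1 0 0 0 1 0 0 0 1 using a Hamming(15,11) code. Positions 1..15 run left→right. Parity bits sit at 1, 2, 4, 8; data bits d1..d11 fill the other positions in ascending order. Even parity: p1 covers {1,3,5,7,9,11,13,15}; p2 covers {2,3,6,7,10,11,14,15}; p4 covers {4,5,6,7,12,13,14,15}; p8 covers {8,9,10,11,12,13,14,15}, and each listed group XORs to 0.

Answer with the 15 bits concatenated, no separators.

101001000010001

Place data at non-parity positions: p1 p2 1 p4 0 1 0 p8 0 0 1 0 0 0 1
p1 (pos 1,3,5,7,9,11,13,15): XOR of data positions = 1⊕0⊕0⊕0⊕1⊕0⊕1 = 1
p2 (pos 2,3,6,7,10,11,14,15): XOR of data positions = 1⊕1⊕0⊕0⊕1⊕0⊕1 = 0
p4 (pos 4,5,6,7,12,13,14,15): XOR of data positions = 0⊕1⊕0⊕0⊕0⊕0⊕1 = 0
p8 (pos 8,9,10,11,12,13,14,15): XOR of data positions = 0⊕0⊕1⊕0⊕0⊕0⊕1 = 0
Codeword: 101001000010001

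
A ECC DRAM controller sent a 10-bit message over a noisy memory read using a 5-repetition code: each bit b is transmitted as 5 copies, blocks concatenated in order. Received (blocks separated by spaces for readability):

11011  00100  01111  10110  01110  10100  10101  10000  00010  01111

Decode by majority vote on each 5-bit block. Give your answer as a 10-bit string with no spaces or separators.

1011101001

Block 1 (11011): 4 ones → 1
Block 2 (00100): 1 one → 0
Block 3 (01111): 4 ones → 1
Block 4 (10110): 3 ones → 1
Block 5 (01110): 3 ones → 1
Block 6 (10100): 2 ones → 0
Block 7 (10101): 3 ones → 1
Block 8 (10000): 1 one → 0
Block 9 (00010): 1 one → 0
Block 10 (01111): 4 ones → 1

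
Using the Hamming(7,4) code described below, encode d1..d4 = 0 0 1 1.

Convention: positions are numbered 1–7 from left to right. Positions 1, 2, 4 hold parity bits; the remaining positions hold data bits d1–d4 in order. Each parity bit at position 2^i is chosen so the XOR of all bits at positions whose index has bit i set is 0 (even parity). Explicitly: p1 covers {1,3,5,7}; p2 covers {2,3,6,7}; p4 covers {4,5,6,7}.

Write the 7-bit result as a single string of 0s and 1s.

Place data at non-parity positions: p1 p2 0 p4 0 1 1
p1 (pos 1,3,5,7): XOR of data positions = 0⊕0⊕1 = 1
p2 (pos 2,3,6,7): XOR of data positions = 0⊕1⊕1 = 0
p4 (pos 4,5,6,7): XOR of data positions = 0⊕1⊕1 = 0
Codeword: 1000011

1000011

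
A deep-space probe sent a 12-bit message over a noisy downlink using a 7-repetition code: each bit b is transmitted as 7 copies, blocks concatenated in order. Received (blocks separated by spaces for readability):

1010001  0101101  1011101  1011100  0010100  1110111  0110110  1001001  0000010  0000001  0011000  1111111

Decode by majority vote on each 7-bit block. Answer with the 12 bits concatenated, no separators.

011101100001

Block 1 (1010001): 3 ones → 0
Block 2 (0101101): 4 ones → 1
Block 3 (1011101): 5 ones → 1
Block 4 (1011100): 4 ones → 1
Block 5 (0010100): 2 ones → 0
Block 6 (1110111): 6 ones → 1
Block 7 (0110110): 4 ones → 1
Block 8 (1001001): 3 ones → 0
Block 9 (0000010): 1 one → 0
Block 10 (0000001): 1 one → 0
Block 11 (0011000): 2 ones → 0
Block 12 (1111111): 7 ones → 1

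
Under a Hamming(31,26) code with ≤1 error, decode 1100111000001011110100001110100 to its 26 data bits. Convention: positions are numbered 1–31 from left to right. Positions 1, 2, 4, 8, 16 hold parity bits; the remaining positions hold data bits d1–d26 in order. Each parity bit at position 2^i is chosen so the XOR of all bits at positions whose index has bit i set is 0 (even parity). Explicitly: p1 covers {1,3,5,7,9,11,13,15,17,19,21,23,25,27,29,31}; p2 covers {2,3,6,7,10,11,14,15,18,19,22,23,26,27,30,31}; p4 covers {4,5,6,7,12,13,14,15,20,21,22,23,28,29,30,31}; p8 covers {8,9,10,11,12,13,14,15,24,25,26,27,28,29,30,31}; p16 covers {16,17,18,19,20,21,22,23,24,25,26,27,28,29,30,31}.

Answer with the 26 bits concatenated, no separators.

s1 (pos 1,3,5,7,9,11,13,15,17,19,21,23,25,27,29,31): 1⊕0⊕1⊕1⊕0⊕0⊕1⊕1⊕1⊕0⊕0⊕0⊕1⊕1⊕1⊕0 = 1
s2 (pos 2,3,6,7,10,11,14,15,18,19,22,23,26,27,30,31): 1⊕0⊕1⊕1⊕0⊕0⊕0⊕1⊕1⊕0⊕0⊕0⊕1⊕1⊕0⊕0 = 1
s4 (pos 4,5,6,7,12,13,14,15,20,21,22,23,28,29,30,31): 0⊕1⊕1⊕1⊕0⊕1⊕0⊕1⊕1⊕0⊕0⊕0⊕0⊕1⊕0⊕0 = 1
s8 (pos 8,9,10,11,12,13,14,15,24,25,26,27,28,29,30,31): 0⊕0⊕0⊕0⊕0⊕1⊕0⊕1⊕0⊕1⊕1⊕1⊕0⊕1⊕0⊕0 = 0
s16 (pos 16,17,18,19,20,21,22,23,24,25,26,27,28,29,30,31): 1⊕1⊕1⊕0⊕1⊕0⊕0⊕0⊕0⊕1⊕1⊕1⊕0⊕1⊕0⊕0 = 0
Syndrome s16…s1 = 00111 → error at position 7.
Flip position 7: 1100111000001011110100001110100 → 1100110000001011110100001110100
Read data bits from positions 3,5,6,7,9,10,11,12,13,14,15,17,18,19,20,21,22,23,24,25,26,27,28,29,30,31: 01100000101110100001110100

01100000101110100001110100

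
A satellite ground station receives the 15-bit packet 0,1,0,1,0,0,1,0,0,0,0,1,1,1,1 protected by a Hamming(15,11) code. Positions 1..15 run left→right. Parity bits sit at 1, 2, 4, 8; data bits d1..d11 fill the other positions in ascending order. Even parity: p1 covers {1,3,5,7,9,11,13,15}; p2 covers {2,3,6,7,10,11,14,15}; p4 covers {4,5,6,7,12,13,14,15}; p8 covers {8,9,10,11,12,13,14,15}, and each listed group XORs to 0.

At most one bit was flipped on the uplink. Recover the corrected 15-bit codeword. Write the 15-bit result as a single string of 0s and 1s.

110100100001111

s1 (pos 1,3,5,7,9,11,13,15): 0⊕0⊕0⊕1⊕0⊕0⊕1⊕1 = 1
s2 (pos 2,3,6,7,10,11,14,15): 1⊕0⊕0⊕1⊕0⊕0⊕1⊕1 = 0
s4 (pos 4,5,6,7,12,13,14,15): 1⊕0⊕0⊕1⊕1⊕1⊕1⊕1 = 0
s8 (pos 8,9,10,11,12,13,14,15): 0⊕0⊕0⊕0⊕1⊕1⊕1⊕1 = 0
Syndrome s8…s1 = 0001 → error at position 1.
Flip position 1: 010100100001111 → 110100100001111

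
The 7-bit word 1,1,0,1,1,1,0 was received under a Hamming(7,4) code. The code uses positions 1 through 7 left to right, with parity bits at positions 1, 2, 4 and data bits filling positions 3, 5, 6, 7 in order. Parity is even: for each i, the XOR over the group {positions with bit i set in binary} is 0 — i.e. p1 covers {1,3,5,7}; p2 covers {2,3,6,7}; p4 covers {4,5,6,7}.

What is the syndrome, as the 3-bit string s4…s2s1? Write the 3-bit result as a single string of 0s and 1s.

100

s1 (pos 1,3,5,7): 1⊕0⊕1⊕0 = 0
s2 (pos 2,3,6,7): 1⊕0⊕1⊕0 = 0
s4 (pos 4,5,6,7): 1⊕1⊕1⊕0 = 1
Syndrome s4…s1 = 100 → error at position 4.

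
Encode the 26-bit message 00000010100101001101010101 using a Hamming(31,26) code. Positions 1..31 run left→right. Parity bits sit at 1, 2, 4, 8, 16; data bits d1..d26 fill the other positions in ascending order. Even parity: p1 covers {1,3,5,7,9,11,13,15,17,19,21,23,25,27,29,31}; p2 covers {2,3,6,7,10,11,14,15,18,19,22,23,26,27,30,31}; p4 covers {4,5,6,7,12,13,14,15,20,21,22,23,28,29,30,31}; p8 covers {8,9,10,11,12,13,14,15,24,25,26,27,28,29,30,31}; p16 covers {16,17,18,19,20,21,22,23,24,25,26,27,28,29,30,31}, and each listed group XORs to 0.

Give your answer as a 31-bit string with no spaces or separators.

Place data at non-parity positions: p1 p2 0 p4 0 0 0 p8 0 0 1 0 1 0 0 p16 1 0 1 0 0 1 1 0 1 0 1 0 1 0 1
p1 (pos 1,3,5,7,9,11,13,15,17,19,21,23,25,27,29,31): XOR of data positions = 0⊕0⊕0⊕0⊕1⊕1⊕0⊕1⊕1⊕0⊕1⊕1⊕1⊕1⊕1 = 1
p2 (pos 2,3,6,7,10,11,14,15,18,19,22,23,26,27,30,31): XOR of data positions = 0⊕0⊕0⊕0⊕1⊕0⊕0⊕0⊕1⊕1⊕1⊕0⊕1⊕0⊕1 = 0
p4 (pos 4,5,6,7,12,13,14,15,20,21,22,23,28,29,30,31): XOR of data positions = 0⊕0⊕0⊕0⊕1⊕0⊕0⊕0⊕0⊕1⊕1⊕0⊕1⊕0⊕1 = 1
p8 (pos 8,9,10,11,12,13,14,15,24,25,26,27,28,29,30,31): XOR of data positions = 0⊕0⊕1⊕0⊕1⊕0⊕0⊕0⊕1⊕0⊕1⊕0⊕1⊕0⊕1 = 0
p16 (pos 16,17,18,19,20,21,22,23,24,25,26,27,28,29,30,31): XOR of data positions = 1⊕0⊕1⊕0⊕0⊕1⊕1⊕0⊕1⊕0⊕1⊕0⊕1⊕0⊕1 = 0
Codeword: 1001000000101000101001101010101

1001000000101000101001101010101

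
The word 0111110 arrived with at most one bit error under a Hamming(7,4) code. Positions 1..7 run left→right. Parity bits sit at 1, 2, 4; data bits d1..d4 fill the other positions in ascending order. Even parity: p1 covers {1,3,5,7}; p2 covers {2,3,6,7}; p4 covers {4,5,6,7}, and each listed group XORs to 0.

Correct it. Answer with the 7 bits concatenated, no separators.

s1 (pos 1,3,5,7): 0⊕1⊕1⊕0 = 0
s2 (pos 2,3,6,7): 1⊕1⊕1⊕0 = 1
s4 (pos 4,5,6,7): 1⊕1⊕1⊕0 = 1
Syndrome s4…s1 = 110 → error at position 6.
Flip position 6: 0111110 → 0111100

0111100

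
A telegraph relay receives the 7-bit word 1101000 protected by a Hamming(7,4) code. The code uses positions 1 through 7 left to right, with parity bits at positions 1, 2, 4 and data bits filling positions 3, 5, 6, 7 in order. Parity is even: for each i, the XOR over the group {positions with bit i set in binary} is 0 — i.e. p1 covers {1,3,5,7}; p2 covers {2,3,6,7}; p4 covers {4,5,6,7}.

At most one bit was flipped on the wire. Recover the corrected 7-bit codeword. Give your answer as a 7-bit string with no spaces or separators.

1101001

s1 (pos 1,3,5,7): 1⊕0⊕0⊕0 = 1
s2 (pos 2,3,6,7): 1⊕0⊕0⊕0 = 1
s4 (pos 4,5,6,7): 1⊕0⊕0⊕0 = 1
Syndrome s4…s1 = 111 → error at position 7.
Flip position 7: 1101000 → 1101001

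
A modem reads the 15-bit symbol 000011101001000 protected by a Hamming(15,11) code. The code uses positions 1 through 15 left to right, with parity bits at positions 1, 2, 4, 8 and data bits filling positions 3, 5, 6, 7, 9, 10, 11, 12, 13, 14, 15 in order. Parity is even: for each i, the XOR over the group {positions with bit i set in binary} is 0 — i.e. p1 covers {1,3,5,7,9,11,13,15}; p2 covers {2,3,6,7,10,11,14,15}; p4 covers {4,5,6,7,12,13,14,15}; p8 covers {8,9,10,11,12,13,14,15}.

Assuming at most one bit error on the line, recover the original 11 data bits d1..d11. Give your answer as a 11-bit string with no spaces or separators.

01111001000

s1 (pos 1,3,5,7,9,11,13,15): 0⊕0⊕1⊕1⊕1⊕0⊕0⊕0 = 1
s2 (pos 2,3,6,7,10,11,14,15): 0⊕0⊕1⊕1⊕0⊕0⊕0⊕0 = 0
s4 (pos 4,5,6,7,12,13,14,15): 0⊕1⊕1⊕1⊕1⊕0⊕0⊕0 = 0
s8 (pos 8,9,10,11,12,13,14,15): 0⊕1⊕0⊕0⊕1⊕0⊕0⊕0 = 0
Syndrome s8…s1 = 0001 → error at position 1.
Flip position 1: 000011101001000 → 100011101001000
Read data bits from positions 3,5,6,7,9,10,11,12,13,14,15: 01111001000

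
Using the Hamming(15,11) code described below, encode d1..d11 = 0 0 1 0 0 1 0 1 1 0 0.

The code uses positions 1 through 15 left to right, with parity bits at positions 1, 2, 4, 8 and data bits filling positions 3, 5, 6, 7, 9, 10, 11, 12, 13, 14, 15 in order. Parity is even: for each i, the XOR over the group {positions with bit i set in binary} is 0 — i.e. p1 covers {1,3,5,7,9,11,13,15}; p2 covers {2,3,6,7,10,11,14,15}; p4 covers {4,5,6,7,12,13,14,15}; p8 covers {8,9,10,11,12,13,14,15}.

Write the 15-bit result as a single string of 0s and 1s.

Place data at non-parity positions: p1 p2 0 p4 0 1 0 p8 0 1 0 1 1 0 0
p1 (pos 1,3,5,7,9,11,13,15): XOR of data positions = 0⊕0⊕0⊕0⊕0⊕1⊕0 = 1
p2 (pos 2,3,6,7,10,11,14,15): XOR of data positions = 0⊕1⊕0⊕1⊕0⊕0⊕0 = 0
p4 (pos 4,5,6,7,12,13,14,15): XOR of data positions = 0⊕1⊕0⊕1⊕1⊕0⊕0 = 1
p8 (pos 8,9,10,11,12,13,14,15): XOR of data positions = 0⊕1⊕0⊕1⊕1⊕0⊕0 = 1
Codeword: 100101010101100

100101010101100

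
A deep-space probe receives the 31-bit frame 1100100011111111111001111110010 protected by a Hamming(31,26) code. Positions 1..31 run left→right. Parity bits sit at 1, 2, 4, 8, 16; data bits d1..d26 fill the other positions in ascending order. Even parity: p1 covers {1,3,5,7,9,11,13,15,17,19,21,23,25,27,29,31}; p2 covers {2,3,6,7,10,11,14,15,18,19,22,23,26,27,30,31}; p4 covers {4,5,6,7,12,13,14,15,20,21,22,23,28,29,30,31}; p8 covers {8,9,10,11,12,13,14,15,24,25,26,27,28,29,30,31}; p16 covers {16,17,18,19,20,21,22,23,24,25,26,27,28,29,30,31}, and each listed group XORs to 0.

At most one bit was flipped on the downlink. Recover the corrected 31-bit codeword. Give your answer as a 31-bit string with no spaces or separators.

1100100011111111011001111110010

s1 (pos 1,3,5,7,9,11,13,15,17,19,21,23,25,27,29,31): 1⊕0⊕1⊕0⊕1⊕1⊕1⊕1⊕1⊕1⊕0⊕1⊕1⊕1⊕0⊕0 = 1
s2 (pos 2,3,6,7,10,11,14,15,18,19,22,23,26,27,30,31): 1⊕0⊕0⊕0⊕1⊕1⊕1⊕1⊕1⊕1⊕1⊕1⊕1⊕1⊕1⊕0 = 0
s4 (pos 4,5,6,7,12,13,14,15,20,21,22,23,28,29,30,31): 0⊕1⊕0⊕0⊕1⊕1⊕1⊕1⊕0⊕0⊕1⊕1⊕0⊕0⊕1⊕0 = 0
s8 (pos 8,9,10,11,12,13,14,15,24,25,26,27,28,29,30,31): 0⊕1⊕1⊕1⊕1⊕1⊕1⊕1⊕1⊕1⊕1⊕1⊕0⊕0⊕1⊕0 = 0
s16 (pos 16,17,18,19,20,21,22,23,24,25,26,27,28,29,30,31): 1⊕1⊕1⊕1⊕0⊕0⊕1⊕1⊕1⊕1⊕1⊕1⊕0⊕0⊕1⊕0 = 1
Syndrome s16…s1 = 10001 → error at position 17.
Flip position 17: 1100100011111111111001111110010 → 1100100011111111011001111110010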